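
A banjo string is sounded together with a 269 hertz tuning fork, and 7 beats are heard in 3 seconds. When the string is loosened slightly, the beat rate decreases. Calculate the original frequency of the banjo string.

Beat frequency = 7/3 = 2.3333 Hz.
|f − 269| = 2.3333, so the banjo string was at either 266.6667 Hz or 271.3333 Hz.
Reducing tension lowers a string's frequency; the adjustment lowers the banjo string's frequency.
The beat rate fell, so the adjustment moved the banjo string toward 269 Hz — it must have started above the reference.

271.3333 Hz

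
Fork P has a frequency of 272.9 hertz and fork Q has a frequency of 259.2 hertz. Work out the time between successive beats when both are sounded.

0.073 s

f_beat = |272.9 − 259.2| = 13.7 Hz.
Beat period T = 1 / f_beat = 1 / 13.7 s.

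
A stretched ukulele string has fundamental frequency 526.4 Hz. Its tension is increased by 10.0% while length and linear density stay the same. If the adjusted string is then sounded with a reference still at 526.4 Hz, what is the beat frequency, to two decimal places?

25.69 Hz

For a string, f ∝ √T, so the new frequency is 526.4·√1.100 = 552.0930 Hz.
f_beat = |552.0930 − 526.4| = 25.69 Hz.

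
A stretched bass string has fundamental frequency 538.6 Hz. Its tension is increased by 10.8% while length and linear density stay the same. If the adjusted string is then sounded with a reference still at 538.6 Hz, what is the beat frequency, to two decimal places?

For a string, f ∝ √T, so the new frequency is 538.6·√1.108 = 566.9389 Hz.
f_beat = |566.9389 − 538.6| = 28.34 Hz.

28.34 Hz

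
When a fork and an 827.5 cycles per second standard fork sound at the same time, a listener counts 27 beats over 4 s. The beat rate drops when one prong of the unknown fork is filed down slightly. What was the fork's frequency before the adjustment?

820.75 Hz

Beat frequency = 27/4 = 6.75 Hz.
|f − 827.5| = 6.75, so the fork was at either 820.75 Hz or 834.25 Hz.
Filing a prong removes mass and raises the fork's frequency; the adjustment raises the fork's frequency.
The beat rate fell, so the adjustment moved the fork toward 827.5 Hz — it must have started below the reference.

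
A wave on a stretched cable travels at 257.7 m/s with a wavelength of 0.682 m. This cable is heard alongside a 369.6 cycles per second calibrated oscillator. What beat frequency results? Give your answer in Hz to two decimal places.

8.26 Hz

Source frequency f = v/λ = 257.7/0.682 = 377.8592 Hz.
f_beat = |377.8592 − 369.6| = 8.26 Hz.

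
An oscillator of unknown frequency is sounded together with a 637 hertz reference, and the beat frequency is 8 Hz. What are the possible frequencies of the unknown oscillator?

|f − 637| = 8, so f = 637 ± 8.

629 Hz or 645 Hz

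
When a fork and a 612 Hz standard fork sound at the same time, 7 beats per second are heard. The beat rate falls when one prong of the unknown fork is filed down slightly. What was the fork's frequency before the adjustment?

|f − 612| = 7, so the fork was at either 605 Hz or 619 Hz.
Filing a prong removes mass and raises the fork's frequency; the adjustment raises the fork's frequency.
The beat rate fell, so the adjustment moved the fork toward 612 Hz — it must have started below the reference.

605 Hz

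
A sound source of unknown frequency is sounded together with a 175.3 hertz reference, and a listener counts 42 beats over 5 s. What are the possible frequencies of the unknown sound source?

166.9 Hz or 183.7 Hz

Beat frequency = 42/5 = 8.4 Hz.
|f − 175.3| = 8.4, so f = 175.3 ± 8.4.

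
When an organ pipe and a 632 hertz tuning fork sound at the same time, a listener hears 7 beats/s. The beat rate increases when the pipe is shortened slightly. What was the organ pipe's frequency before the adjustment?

639 Hz

|f − 632| = 7, so the organ pipe was at either 625 Hz or 639 Hz.
A shorter pipe has a higher fundamental; the adjustment raises the organ pipe's frequency.
The beat rate rose, so the adjustment moved the organ pipe further from 632 Hz — it was already above the reference.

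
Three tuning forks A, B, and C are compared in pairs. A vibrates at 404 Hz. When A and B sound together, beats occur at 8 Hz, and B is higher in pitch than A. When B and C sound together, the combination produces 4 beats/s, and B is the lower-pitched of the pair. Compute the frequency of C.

B is above A, so f_B = 404 + 8 = 412 Hz.
C is above B, so f_C = 412 + 4 = 416 Hz.

416 Hz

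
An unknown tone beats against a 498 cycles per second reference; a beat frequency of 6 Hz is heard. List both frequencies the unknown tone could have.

|f − 498| = 6, so f = 498 ± 6.

492 Hz or 504 Hz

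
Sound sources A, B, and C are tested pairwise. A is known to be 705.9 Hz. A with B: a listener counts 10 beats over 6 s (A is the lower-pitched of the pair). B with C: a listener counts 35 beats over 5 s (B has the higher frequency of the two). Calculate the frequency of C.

700.5667 Hz

A–B: Beat frequency = 10/6 = 1.6667 Hz.
B is above A, so f_B = 705.9 + 1.6667 = 707.5667 Hz.
B–C: Beat frequency = 35/5 = 7 Hz.
C is below B, so f_C = 707.5667 − 7 = 700.5667 Hz.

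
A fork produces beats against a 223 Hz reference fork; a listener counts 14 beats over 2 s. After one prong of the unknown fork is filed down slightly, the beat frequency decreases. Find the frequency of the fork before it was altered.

216 Hz

Beat frequency = 14/2 = 7 Hz.
|f − 223| = 7, so the fork was at either 216 Hz or 230 Hz.
Filing a prong removes mass and raises the fork's frequency; the adjustment raises the fork's frequency.
The beat rate fell, so the adjustment moved the fork toward 223 Hz — it must have started below the reference.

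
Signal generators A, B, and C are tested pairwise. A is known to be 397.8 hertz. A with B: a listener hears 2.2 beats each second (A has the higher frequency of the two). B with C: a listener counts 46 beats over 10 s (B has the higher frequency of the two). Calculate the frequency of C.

B is below A, so f_B = 397.8 − 2.2 = 395.6 Hz.
B–C: Beat frequency = 46/10 = 4.6 Hz.
C is below B, so f_C = 395.6 − 4.6 = 391 Hz.

391 Hz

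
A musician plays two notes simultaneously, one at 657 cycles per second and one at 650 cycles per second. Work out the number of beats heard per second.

The beat frequency equals the magnitude of the frequency difference.
|657 − 650| = 7 Hz.

7 Hz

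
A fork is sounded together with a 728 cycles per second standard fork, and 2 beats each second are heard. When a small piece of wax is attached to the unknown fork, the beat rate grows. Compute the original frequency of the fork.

|f − 728| = 2, so the fork was at either 726 Hz or 730 Hz.
Loading a fork with wax lowers its frequency; the adjustment lowers the fork's frequency.
The beat rate rose, so the adjustment moved the fork further from 728 Hz — it was already below the reference.

726 Hz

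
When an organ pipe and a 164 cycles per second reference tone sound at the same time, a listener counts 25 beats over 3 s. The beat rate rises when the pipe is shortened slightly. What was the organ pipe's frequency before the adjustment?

172.3333 Hz

Beat frequency = 25/3 = 8.3333 Hz.
|f − 164| = 8.3333, so the organ pipe was at either 155.6667 Hz or 172.3333 Hz.
A shorter pipe has a higher fundamental; the adjustment raises the organ pipe's frequency.
The beat rate rose, so the adjustment moved the organ pipe further from 164 Hz — it was already above the reference.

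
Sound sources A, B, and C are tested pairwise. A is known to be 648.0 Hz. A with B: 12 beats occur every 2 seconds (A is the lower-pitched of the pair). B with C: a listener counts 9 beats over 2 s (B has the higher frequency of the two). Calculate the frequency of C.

A–B: Beat frequency = 12/2 = 6 Hz.
B is above A, so f_B = 648.0 + 6 = 654 Hz.
B–C: Beat frequency = 9/2 = 4.5 Hz.
C is below B, so f_C = 654 − 4.5 = 649.5 Hz.

649.5 Hz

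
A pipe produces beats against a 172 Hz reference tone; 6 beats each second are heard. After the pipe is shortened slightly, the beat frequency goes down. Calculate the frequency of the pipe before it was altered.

|f − 172| = 6, so the pipe was at either 166 Hz or 178 Hz.
A shorter pipe has a higher fundamental; the adjustment raises the pipe's frequency.
The beat rate fell, so the adjustment moved the pipe toward 172 Hz — it must have started below the reference.

166 Hz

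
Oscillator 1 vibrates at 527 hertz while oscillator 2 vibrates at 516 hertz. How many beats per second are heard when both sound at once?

The beat frequency equals the magnitude of the frequency difference.
|527 − 516| = 11 Hz.

11 Hz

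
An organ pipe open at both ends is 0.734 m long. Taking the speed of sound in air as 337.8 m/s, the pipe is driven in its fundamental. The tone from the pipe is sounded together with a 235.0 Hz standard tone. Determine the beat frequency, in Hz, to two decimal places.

Open pipe: f_n = n·v/(2L) = 1·337.8/(2·0.734) = 230.1090 Hz.
f_beat = |230.1090 − 235.0| = 4.89 Hz.

4.89 Hz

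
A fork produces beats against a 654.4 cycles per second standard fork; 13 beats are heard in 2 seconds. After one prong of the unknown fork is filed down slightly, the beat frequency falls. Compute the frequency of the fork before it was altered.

Beat frequency = 13/2 = 6.5 Hz.
|f − 654.4| = 6.5, so the fork was at either 647.9 Hz or 660.9 Hz.
Filing a prong removes mass and raises the fork's frequency; the adjustment raises the fork's frequency.
The beat rate fell, so the adjustment moved the fork toward 654.4 Hz — it must have started below the reference.

647.9 Hz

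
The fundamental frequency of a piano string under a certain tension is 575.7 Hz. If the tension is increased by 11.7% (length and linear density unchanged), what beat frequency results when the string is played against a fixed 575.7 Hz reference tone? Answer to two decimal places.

For a string, f ∝ √T, so the new frequency is 575.7·√1.117 = 608.4471 Hz.
f_beat = |608.4471 − 575.7| = 32.75 Hz.

32.75 Hz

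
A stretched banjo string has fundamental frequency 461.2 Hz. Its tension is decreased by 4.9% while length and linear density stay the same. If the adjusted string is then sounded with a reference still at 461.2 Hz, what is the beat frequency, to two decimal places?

For a string, f ∝ √T, so the new frequency is 461.2·√0.951 = 449.7587 Hz.
f_beat = |449.7587 − 461.2| = 11.44 Hz.

11.44 Hz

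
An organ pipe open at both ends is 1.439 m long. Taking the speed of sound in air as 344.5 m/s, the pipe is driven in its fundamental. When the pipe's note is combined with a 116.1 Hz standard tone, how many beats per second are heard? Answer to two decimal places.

3.60 Hz

Open pipe: f_n = n·v/(2L) = 1·344.5/(2·1.439) = 119.7012 Hz.
f_beat = |119.7012 − 116.1| = 3.60 Hz.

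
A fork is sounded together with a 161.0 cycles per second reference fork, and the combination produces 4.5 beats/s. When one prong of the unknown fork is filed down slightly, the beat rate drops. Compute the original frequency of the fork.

156.5 Hz

|f − 161.0| = 4.5, so the fork was at either 156.5 Hz or 165.5 Hz.
Filing a prong removes mass and raises the fork's frequency; the adjustment raises the fork's frequency.
The beat rate fell, so the adjustment moved the fork toward 161.0 Hz — it must have started below the reference.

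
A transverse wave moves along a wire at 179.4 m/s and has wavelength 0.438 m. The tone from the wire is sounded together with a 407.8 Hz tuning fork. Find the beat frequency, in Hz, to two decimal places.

Source frequency f = v/λ = 179.4/0.438 = 409.5890 Hz.
f_beat = |409.5890 − 407.8| = 1.79 Hz.

1.79 Hz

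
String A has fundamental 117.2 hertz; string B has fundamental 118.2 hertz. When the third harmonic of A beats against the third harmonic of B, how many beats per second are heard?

Third harmonic of the first: 3·117.2 = 351.6 Hz.
Third harmonic of the second: 3·118.2 = 354.6 Hz.
f_beat = |351.6 − 354.6| = 3.0 Hz.

3.0 Hz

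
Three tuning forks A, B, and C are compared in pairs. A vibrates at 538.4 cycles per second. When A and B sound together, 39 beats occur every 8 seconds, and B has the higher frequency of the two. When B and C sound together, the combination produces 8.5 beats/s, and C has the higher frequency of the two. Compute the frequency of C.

551.775 Hz

A–B: Beat frequency = 39/8 = 4.875 Hz.
B is above A, so f_B = 538.4 + 4.875 = 543.275 Hz.
C is above B, so f_C = 543.275 + 8.5 = 551.775 Hz.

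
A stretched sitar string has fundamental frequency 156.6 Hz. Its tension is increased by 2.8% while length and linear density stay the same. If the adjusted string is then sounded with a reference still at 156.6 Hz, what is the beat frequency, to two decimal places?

For a string, f ∝ √T, so the new frequency is 156.6·√1.028 = 158.7773 Hz.
f_beat = |158.7773 − 156.6| = 2.18 Hz.

2.18 Hz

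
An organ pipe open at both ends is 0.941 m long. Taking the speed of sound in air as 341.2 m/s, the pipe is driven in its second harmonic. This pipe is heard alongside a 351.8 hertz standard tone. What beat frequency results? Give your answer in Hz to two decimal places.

Open pipe: f_n = n·v/(2L) = 2·341.2/(2·0.941) = 362.5930 Hz.
f_beat = |362.5930 − 351.8| = 10.79 Hz.

10.79 Hz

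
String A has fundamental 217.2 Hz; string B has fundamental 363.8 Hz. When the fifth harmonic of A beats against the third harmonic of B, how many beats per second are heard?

5.4 Hz

Fifth harmonic of the first: 5·217.2 = 1086.0 Hz.
Third harmonic of the second: 3·363.8 = 1091.4 Hz.
f_beat = |1086.0 − 1091.4| = 5.4 Hz.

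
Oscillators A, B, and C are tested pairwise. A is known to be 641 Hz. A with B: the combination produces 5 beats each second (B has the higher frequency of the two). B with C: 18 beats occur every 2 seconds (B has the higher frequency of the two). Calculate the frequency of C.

637 Hz

B is above A, so f_B = 641 + 5 = 646 Hz.
B–C: Beat frequency = 18/2 = 9 Hz.
C is below B, so f_C = 646 − 9 = 637 Hz.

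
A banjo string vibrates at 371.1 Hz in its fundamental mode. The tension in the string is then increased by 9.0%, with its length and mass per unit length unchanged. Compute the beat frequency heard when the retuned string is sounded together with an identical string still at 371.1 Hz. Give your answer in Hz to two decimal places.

16.34 Hz

For a string, f ∝ √T, so the new frequency is 371.1·√1.090 = 387.4398 Hz.
f_beat = |387.4398 − 371.1| = 16.34 Hz.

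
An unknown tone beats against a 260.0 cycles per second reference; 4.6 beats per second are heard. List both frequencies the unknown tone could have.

255.4 Hz or 264.6 Hz

|f − 260.0| = 4.6, so f = 260.0 ± 4.6.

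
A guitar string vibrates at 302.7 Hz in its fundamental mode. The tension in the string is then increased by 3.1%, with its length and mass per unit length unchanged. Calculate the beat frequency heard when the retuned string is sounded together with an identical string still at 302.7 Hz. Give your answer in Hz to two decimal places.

For a string, f ∝ √T, so the new frequency is 302.7·√1.031 = 307.3560 Hz.
f_beat = |307.3560 − 302.7| = 4.66 Hz.

4.66 Hz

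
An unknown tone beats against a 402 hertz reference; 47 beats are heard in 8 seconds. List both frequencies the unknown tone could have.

Beat frequency = 47/8 = 5.875 Hz.
|f − 402| = 5.875, so f = 402 ± 5.875.

396.125 Hz or 407.875 Hz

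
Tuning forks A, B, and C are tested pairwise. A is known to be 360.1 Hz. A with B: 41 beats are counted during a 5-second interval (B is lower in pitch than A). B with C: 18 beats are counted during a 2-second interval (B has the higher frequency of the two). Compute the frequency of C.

A–B: Beat frequency = 41/5 = 8.2 Hz.
B is below A, so f_B = 360.1 − 8.2 = 351.9 Hz.
B–C: Beat frequency = 18/2 = 9 Hz.
C is below B, so f_C = 351.9 − 9 = 342.9 Hz.

342.9 Hz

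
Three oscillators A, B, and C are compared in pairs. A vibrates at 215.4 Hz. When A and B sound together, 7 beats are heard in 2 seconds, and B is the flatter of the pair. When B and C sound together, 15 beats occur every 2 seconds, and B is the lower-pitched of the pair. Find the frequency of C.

A–B: Beat frequency = 7/2 = 3.5 Hz.
B is below A, so f_B = 215.4 − 3.5 = 211.9 Hz.
B–C: Beat frequency = 15/2 = 7.5 Hz.
C is above B, so f_C = 211.9 + 7.5 = 219.4 Hz.

219.4 Hz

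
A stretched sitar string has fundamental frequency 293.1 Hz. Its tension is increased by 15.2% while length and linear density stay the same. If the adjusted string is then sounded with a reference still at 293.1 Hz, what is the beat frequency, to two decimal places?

21.49 Hz

For a string, f ∝ √T, so the new frequency is 293.1·√1.152 = 314.5879 Hz.
f_beat = |314.5879 − 293.1| = 21.49 Hz.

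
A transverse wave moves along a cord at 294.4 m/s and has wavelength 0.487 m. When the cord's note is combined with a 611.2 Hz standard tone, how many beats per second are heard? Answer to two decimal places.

Source frequency f = v/λ = 294.4/0.487 = 604.5175 Hz.
f_beat = |604.5175 − 611.2| = 6.68 Hz.

6.68 Hz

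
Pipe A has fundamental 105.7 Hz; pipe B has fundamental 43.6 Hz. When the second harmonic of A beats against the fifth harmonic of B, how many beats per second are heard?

6.6 Hz

Second harmonic of the first: 2·105.7 = 211.4 Hz.
Fifth harmonic of the second: 5·43.6 = 218.0 Hz.
f_beat = |211.4 − 218.0| = 6.6 Hz.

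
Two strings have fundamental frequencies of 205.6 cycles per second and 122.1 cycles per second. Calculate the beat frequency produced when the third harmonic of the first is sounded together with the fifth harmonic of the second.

Third harmonic of the first: 3·205.6 = 616.8 Hz.
Fifth harmonic of the second: 5·122.1 = 610.5 Hz.
f_beat = |616.8 − 610.5| = 6.3 Hz.

6.3 Hz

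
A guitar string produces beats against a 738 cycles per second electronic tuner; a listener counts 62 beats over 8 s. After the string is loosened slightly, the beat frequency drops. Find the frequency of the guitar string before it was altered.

745.75 Hz

Beat frequency = 62/8 = 7.75 Hz.
|f − 738| = 7.75, so the guitar string was at either 730.25 Hz or 745.75 Hz.
Reducing tension lowers a string's frequency; the adjustment lowers the guitar string's frequency.
The beat rate fell, so the adjustment moved the guitar string toward 738 Hz — it must have started above the reference.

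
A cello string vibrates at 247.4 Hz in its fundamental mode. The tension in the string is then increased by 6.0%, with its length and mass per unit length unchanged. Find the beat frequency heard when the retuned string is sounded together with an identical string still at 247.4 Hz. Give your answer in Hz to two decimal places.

For a string, f ∝ √T, so the new frequency is 247.4·√1.060 = 254.7139 Hz.
f_beat = |254.7139 − 247.4| = 7.31 Hz.

7.31 Hz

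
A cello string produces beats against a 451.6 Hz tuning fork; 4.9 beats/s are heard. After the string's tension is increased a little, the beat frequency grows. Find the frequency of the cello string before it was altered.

|f − 451.6| = 4.9, so the cello string was at either 446.7 Hz or 456.5 Hz.
Higher tension means higher frequency; the adjustment raises the cello string's frequency.
The beat rate rose, so the adjustment moved the cello string further from 451.6 Hz — it was already above the reference.

456.5 Hz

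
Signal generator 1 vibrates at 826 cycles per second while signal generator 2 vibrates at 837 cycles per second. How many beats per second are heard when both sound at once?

11 Hz

f_beat = |f₁ − f₂|.
|826 − 837| = 11 Hz.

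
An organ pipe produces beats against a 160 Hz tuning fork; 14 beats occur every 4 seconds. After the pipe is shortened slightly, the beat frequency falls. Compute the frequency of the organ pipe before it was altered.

Beat frequency = 14/4 = 3.5 Hz.
|f − 160| = 3.5, so the organ pipe was at either 156.5 Hz or 163.5 Hz.
A shorter pipe has a higher fundamental; the adjustment raises the organ pipe's frequency.
The beat rate fell, so the adjustment moved the organ pipe toward 160 Hz — it must have started below the reference.

156.5 Hz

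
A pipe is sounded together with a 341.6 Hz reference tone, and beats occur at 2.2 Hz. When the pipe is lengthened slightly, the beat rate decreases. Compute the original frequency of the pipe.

|f − 341.6| = 2.2, so the pipe was at either 339.4 Hz or 343.8 Hz.
A longer pipe has a lower fundamental; the adjustment lowers the pipe's frequency.
The beat rate fell, so the adjustment moved the pipe toward 341.6 Hz — it must have started above the reference.

343.8 Hz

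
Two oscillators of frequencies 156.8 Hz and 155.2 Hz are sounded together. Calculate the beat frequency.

The beat frequency equals the magnitude of the frequency difference.
|156.8 − 155.2| = 1.6 Hz.

1.6 Hz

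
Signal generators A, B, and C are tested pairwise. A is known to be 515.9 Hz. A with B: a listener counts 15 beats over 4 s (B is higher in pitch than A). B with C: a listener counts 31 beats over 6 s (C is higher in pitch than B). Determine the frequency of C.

524.8167 Hz

A–B: Beat frequency = 15/4 = 3.75 Hz.
B is above A, so f_B = 515.9 + 3.75 = 519.65 Hz.
B–C: Beat frequency = 31/6 = 5.1667 Hz.
C is above B, so f_C = 519.65 + 5.1667 = 524.8167 Hz.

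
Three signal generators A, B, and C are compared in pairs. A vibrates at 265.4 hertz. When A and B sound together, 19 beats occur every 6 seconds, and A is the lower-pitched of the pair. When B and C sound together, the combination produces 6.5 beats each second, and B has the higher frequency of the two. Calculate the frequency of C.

262.0667 Hz

A–B: Beat frequency = 19/6 = 3.1667 Hz.
B is above A, so f_B = 265.4 + 3.1667 = 268.5667 Hz.
C is below B, so f_C = 268.5667 − 6.5 = 262.0667 Hz.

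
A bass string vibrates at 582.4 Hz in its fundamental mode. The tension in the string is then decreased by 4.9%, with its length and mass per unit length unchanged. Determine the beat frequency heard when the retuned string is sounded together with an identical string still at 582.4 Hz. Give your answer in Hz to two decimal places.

14.45 Hz

For a string, f ∝ √T, so the new frequency is 582.4·√0.951 = 567.9520 Hz.
f_beat = |567.9520 − 582.4| = 14.45 Hz.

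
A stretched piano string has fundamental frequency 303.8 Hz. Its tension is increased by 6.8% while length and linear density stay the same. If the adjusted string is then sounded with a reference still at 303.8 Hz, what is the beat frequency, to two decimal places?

10.16 Hz

For a string, f ∝ √T, so the new frequency is 303.8·√1.068 = 313.9593 Hz.
f_beat = |313.9593 − 303.8| = 10.16 Hz.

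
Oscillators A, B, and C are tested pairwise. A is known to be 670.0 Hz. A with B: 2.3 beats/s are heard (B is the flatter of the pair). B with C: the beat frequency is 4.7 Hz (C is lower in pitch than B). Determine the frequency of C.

B is below A, so f_B = 670.0 − 2.3 = 667.7 Hz.
C is below B, so f_C = 667.7 − 4.7 = 663 Hz.

663 Hz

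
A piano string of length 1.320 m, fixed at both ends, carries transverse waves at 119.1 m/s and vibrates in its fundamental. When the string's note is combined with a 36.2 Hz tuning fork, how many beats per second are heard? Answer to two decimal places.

For a string fixed at both ends, f_n = n·v/(2L) = 1·119.1/(2·1.320) = 45.1136 Hz.
f_beat = |45.1136 − 36.2| = 8.91 Hz.

8.91 Hz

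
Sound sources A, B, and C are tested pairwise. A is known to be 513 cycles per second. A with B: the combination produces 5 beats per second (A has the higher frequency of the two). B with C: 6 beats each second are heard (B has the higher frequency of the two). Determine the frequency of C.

502 Hz

B is below A, so f_B = 513 − 5 = 508 Hz.
C is below B, so f_C = 508 − 6 = 502 Hz.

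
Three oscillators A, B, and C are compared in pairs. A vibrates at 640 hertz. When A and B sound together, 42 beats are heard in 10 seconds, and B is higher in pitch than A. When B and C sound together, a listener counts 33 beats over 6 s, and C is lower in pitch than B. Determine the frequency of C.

A–B: Beat frequency = 42/10 = 4.2 Hz.
B is above A, so f_B = 640 + 4.2 = 644.2 Hz.
B–C: Beat frequency = 33/6 = 5.5 Hz.
C is below B, so f_C = 644.2 − 5.5 = 638.7 Hz.

638.7 Hz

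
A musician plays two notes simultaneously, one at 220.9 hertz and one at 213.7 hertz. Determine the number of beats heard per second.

f_beat = |f₁ − f₂|.
|220.9 − 213.7| = 7.2 Hz.

7.2 Hz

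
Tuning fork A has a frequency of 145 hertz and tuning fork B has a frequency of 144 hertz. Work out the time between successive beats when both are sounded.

1.000 s

f_beat = |145 − 144| = 1 Hz.
Beat period T = 1 / f_beat = 1 / 1 s.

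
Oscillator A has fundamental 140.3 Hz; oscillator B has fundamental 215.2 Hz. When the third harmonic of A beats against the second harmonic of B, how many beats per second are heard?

Third harmonic of the first: 3·140.3 = 420.9 Hz.
Second harmonic of the second: 2·215.2 = 430.4 Hz.
f_beat = |420.9 − 430.4| = 9.5 Hz.

9.5 Hz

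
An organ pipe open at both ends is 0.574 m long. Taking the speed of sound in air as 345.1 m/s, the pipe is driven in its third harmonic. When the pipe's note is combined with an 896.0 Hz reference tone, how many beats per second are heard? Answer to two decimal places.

Open pipe: f_n = n·v/(2L) = 3·345.1/(2·0.574) = 901.8293 Hz.
f_beat = |901.8293 − 896.0| = 5.83 Hz.

5.83 Hz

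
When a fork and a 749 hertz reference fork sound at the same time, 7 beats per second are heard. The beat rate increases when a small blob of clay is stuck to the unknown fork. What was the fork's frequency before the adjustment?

742 Hz

|f − 749| = 7, so the fork was at either 742 Hz or 756 Hz.
Adding mass to a fork lowers its frequency; the adjustment lowers the fork's frequency.
The beat rate rose, so the adjustment moved the fork further from 749 Hz — it was already below the reference.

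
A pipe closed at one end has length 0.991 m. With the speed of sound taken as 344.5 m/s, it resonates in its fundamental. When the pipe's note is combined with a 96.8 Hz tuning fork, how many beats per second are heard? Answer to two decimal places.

Closed pipe (odd harmonics): f_n = n·v/(4L) = 1·344.5/(4·0.991) = 86.9072 Hz.
f_beat = |86.9072 − 96.8| = 9.89 Hz.

9.89 Hz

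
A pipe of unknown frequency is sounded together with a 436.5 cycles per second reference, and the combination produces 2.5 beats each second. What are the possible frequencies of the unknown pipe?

434 Hz or 439 Hz

|f − 436.5| = 2.5, so f = 436.5 ± 2.5.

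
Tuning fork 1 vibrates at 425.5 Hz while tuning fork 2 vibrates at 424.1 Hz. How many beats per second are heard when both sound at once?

Beats arise from superposition of two nearby frequencies; the beat rate is |f₁ − f₂|.
|425.5 − 424.1| = 1.4 Hz.

1.4 Hz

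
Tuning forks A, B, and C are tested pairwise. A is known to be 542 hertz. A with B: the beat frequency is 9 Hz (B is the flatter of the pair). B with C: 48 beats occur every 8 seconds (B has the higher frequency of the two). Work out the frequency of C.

B is below A, so f_B = 542 − 9 = 533 Hz.
B–C: Beat frequency = 48/8 = 6 Hz.
C is below B, so f_C = 533 − 6 = 527 Hz.

527 Hz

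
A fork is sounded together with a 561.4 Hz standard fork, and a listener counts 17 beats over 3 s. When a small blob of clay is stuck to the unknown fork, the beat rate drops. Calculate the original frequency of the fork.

Beat frequency = 17/3 = 5.6667 Hz.
|f − 561.4| = 5.6667, so the fork was at either 555.7333 Hz or 567.0667 Hz.
Adding mass to a fork lowers its frequency; the adjustment lowers the fork's frequency.
The beat rate fell, so the adjustment moved the fork toward 561.4 Hz — it must have started above the reference.

567.0667 Hz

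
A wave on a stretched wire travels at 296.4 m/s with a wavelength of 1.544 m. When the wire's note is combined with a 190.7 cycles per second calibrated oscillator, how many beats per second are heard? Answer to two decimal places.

Source frequency f = v/λ = 296.4/1.544 = 191.9689 Hz.
f_beat = |191.9689 − 190.7| = 1.27 Hz.

1.27 Hz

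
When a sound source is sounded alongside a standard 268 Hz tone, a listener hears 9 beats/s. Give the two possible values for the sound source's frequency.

259 Hz or 277 Hz

|f − 268| = 9, so f = 268 ± 9.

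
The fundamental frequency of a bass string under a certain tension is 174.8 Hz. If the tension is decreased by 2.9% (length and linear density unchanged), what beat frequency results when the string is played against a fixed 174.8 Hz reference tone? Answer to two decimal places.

2.55 Hz

For a string, f ∝ √T, so the new frequency is 174.8·√0.971 = 172.2468 Hz.
f_beat = |172.2468 − 174.8| = 2.55 Hz.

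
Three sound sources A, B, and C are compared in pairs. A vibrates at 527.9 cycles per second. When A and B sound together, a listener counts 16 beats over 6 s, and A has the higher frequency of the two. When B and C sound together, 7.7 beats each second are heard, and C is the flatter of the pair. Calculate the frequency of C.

517.5333 Hz

A–B: Beat frequency = 16/6 = 2.6667 Hz.
B is below A, so f_B = 527.9 − 2.6667 = 525.2333 Hz.
C is below B, so f_C = 525.2333 − 7.7 = 517.5333 Hz.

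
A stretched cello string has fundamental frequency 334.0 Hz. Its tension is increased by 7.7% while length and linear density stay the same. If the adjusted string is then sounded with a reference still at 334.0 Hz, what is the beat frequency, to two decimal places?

For a string, f ∝ √T, so the new frequency is 334.0·√1.077 = 346.6206 Hz.
f_beat = |346.6206 − 334.0| = 12.62 Hz.

12.62 Hz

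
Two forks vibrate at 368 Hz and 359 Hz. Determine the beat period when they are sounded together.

0.111 s

f_beat = |368 − 359| = 9 Hz.
Beat period T = 1 / f_beat = 1 / 9 s.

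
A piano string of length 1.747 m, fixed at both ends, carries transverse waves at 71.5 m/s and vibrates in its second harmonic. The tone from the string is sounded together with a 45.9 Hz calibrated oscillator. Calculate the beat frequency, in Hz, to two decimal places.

For a string fixed at both ends, f_n = n·v/(2L) = 2·71.5/(2·1.747) = 40.9273 Hz.
f_beat = |40.9273 − 45.9| = 4.97 Hz.

4.97 Hz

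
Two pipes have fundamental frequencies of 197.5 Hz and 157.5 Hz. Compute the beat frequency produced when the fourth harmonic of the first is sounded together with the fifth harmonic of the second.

2.5 Hz

Fourth harmonic of the first: 4·197.5 = 790.0 Hz.
Fifth harmonic of the second: 5·157.5 = 787.5 Hz.
f_beat = |790.0 − 787.5| = 2.5 Hz.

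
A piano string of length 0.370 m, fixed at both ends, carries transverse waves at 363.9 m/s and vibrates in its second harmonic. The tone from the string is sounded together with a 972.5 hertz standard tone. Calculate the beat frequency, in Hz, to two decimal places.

11.01 Hz

For a string fixed at both ends, f_n = n·v/(2L) = 2·363.9/(2·0.370) = 983.5135 Hz.
f_beat = |983.5135 − 972.5| = 11.01 Hz.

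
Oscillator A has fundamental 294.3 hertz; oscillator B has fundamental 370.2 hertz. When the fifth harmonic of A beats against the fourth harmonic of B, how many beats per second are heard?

Fifth harmonic of the first: 5·294.3 = 1471.5 Hz.
Fourth harmonic of the second: 4·370.2 = 1480.8 Hz.
f_beat = |1471.5 − 1480.8| = 9.3 Hz.

9.3 Hz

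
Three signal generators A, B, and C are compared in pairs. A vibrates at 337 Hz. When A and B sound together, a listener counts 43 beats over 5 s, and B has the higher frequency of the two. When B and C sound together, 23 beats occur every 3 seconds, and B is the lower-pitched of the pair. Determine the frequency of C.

A–B: Beat frequency = 43/5 = 8.6 Hz.
B is above A, so f_B = 337 + 8.6 = 345.6 Hz.
B–C: Beat frequency = 23/3 = 7.6667 Hz.
C is above B, so f_C = 345.6 + 7.6667 = 353.2667 Hz.

353.2667 Hz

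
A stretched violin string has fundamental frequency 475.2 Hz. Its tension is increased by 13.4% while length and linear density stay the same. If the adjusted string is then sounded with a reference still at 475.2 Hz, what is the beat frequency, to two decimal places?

For a string, f ∝ √T, so the new frequency is 475.2·√1.134 = 506.0378 Hz.
f_beat = |506.0378 − 475.2| = 30.84 Hz.

30.84 Hz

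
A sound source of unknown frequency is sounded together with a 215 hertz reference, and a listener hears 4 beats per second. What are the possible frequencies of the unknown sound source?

|f − 215| = 4, so f = 215 ± 4.

211 Hz or 219 Hz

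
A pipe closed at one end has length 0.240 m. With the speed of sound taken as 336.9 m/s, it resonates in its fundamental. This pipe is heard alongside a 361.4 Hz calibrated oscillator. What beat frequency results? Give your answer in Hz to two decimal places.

Closed pipe (odd harmonics): f_n = n·v/(4L) = 1·336.9/(4·0.240) = 350.9375 Hz.
f_beat = |350.9375 − 361.4| = 10.46 Hz.

10.46 Hz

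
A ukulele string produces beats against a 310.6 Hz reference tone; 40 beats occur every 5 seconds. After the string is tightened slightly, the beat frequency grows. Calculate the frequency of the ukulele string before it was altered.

318.6 Hz

Beat frequency = 40/5 = 8 Hz.
|f − 310.6| = 8, so the ukulele string was at either 302.6 Hz or 318.6 Hz.
Increasing tension raises a string's frequency; the adjustment raises the ukulele string's frequency.
The beat rate rose, so the adjustment moved the ukulele string further from 310.6 Hz — it was already above the reference.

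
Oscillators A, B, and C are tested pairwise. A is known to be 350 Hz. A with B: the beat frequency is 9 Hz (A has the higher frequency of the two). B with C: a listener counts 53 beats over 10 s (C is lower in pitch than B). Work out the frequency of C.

B is below A, so f_B = 350 − 9 = 341 Hz.
B–C: Beat frequency = 53/10 = 5.3 Hz.
C is below B, so f_C = 341 − 5.3 = 335.7 Hz.

335.7 Hz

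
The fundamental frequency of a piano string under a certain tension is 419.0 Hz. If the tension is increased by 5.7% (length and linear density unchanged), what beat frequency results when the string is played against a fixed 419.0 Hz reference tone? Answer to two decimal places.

11.78 Hz

For a string, f ∝ √T, so the new frequency is 419.0·√1.057 = 430.7760 Hz.
f_beat = |430.7760 − 419.0| = 11.78 Hz.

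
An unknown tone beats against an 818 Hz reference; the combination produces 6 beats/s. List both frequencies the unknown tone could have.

812 Hz or 824 Hz

|f − 818| = 6, so f = 818 ± 6.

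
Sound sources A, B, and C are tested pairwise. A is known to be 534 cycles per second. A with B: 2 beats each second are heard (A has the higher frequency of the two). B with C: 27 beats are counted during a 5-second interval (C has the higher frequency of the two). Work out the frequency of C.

537.4 Hz

B is below A, so f_B = 534 − 2 = 532 Hz.
B–C: Beat frequency = 27/5 = 5.4 Hz.
C is above B, so f_C = 532 + 5.4 = 537.4 Hz.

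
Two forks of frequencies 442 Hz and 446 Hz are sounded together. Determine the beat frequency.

4 Hz

Beats arise from superposition of two nearby frequencies; the beat rate is |f₁ − f₂|.
|442 − 446| = 4 Hz.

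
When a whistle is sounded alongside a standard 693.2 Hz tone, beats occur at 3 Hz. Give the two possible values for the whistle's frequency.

690.2 Hz or 696.2 Hz

|f − 693.2| = 3, so f = 693.2 ± 3.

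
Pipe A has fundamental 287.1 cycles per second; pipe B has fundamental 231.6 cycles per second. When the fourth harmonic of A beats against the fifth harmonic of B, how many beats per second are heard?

9.6 Hz

Fourth harmonic of the first: 4·287.1 = 1148.4 Hz.
Fifth harmonic of the second: 5·231.6 = 1158.0 Hz.
f_beat = |1148.4 − 1158.0| = 9.6 Hz.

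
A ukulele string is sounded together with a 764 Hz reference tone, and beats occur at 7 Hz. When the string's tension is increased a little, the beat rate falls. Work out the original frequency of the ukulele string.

|f − 764| = 7, so the ukulele string was at either 757 Hz or 771 Hz.
Higher tension means higher frequency; the adjustment raises the ukulele string's frequency.
The beat rate fell, so the adjustment moved the ukulele string toward 764 Hz — it must have started below the reference.

757 Hz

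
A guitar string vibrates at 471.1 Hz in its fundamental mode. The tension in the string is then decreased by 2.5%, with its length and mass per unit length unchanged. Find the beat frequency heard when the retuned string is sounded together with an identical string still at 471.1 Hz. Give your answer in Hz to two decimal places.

For a string, f ∝ √T, so the new frequency is 471.1·√0.975 = 465.1740 Hz.
f_beat = |465.1740 − 471.1| = 5.93 Hz.

5.93 Hz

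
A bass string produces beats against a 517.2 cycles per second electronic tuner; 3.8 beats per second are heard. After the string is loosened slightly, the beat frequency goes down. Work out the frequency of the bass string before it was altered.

|f − 517.2| = 3.8, so the bass string was at either 513.4 Hz or 521 Hz.
Reducing tension lowers a string's frequency; the adjustment lowers the bass string's frequency.
The beat rate fell, so the adjustment moved the bass string toward 517.2 Hz — it must have started above the reference.

521 Hz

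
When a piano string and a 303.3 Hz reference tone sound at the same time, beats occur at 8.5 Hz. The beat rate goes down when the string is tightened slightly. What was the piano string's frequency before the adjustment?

294.8 Hz

|f − 303.3| = 8.5, so the piano string was at either 294.8 Hz or 311.8 Hz.
Increasing tension raises a string's frequency; the adjustment raises the piano string's frequency.
The beat rate fell, so the adjustment moved the piano string toward 303.3 Hz — it must have started below the reference.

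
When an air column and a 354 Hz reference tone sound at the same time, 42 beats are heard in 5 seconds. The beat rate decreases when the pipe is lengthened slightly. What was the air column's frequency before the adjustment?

362.4 Hz

Beat frequency = 42/5 = 8.4 Hz.
|f − 354| = 8.4, so the air column was at either 345.6 Hz or 362.4 Hz.
A longer pipe has a lower fundamental; the adjustment lowers the air column's frequency.
The beat rate fell, so the adjustment moved the air column toward 354 Hz — it must have started above the reference.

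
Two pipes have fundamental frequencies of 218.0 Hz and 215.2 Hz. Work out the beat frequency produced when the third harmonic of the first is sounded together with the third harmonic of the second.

8.4 Hz

Third harmonic of the first: 3·218.0 = 654.0 Hz.
Third harmonic of the second: 3·215.2 = 645.6 Hz.
f_beat = |654.0 − 645.6| = 8.4 Hz.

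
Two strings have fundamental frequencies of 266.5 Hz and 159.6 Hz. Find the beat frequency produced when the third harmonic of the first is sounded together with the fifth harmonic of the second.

1.5 Hz

Third harmonic of the first: 3·266.5 = 799.5 Hz.
Fifth harmonic of the second: 5·159.6 = 798.0 Hz.
f_beat = |799.5 − 798.0| = 1.5 Hz.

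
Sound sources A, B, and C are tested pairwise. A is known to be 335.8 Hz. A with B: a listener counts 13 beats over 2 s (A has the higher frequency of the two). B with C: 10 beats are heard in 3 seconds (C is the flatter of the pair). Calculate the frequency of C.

A–B: Beat frequency = 13/2 = 6.5 Hz.
B is below A, so f_B = 335.8 − 6.5 = 329.3 Hz.
B–C: Beat frequency = 10/3 = 3.3333 Hz.
C is below B, so f_C = 329.3 − 3.3333 = 325.9667 Hz.

325.9667 Hz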